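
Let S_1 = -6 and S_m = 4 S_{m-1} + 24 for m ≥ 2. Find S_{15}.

536870904

The fixed point is 24/(1 - 4) = -8, so S_m + 8 = 4(S_{m-1} + 8).
Hence S_m = 2·4^{m-1} - 8.
S_{15} = 2·4^{14} - 8 = 2·268435456 - 8 = 536870904.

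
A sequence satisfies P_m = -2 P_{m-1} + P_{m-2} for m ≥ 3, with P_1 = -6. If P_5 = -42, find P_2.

Let P_2 = y.
P_3 = -6 - 2y
P_4 = 12 + 5y
P_5 = -30 - 12y
So -30 - 12y = -42, giving y = 1.

1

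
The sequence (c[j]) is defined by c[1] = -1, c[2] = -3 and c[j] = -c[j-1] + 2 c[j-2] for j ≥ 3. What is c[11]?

681

c[3] = -(-3) + 2·(-1) = 1
c[4] = -1 + 2·(-3) = -7
c[5] = -(-7) + 2·1 = 9
c[6] = -9 + 2·(-7) = -23
c[7] = -(-23) + 2·9 = 41
c[8] = -41 + 2·(-23) = -87
c[9] = -(-87) + 2·41 = 169
c[10] = -169 + 2·(-87) = -343
c[11] = -(-343) + 2·169 = 681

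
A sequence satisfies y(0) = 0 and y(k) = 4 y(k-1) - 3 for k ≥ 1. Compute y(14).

The fixed point is -3/(1 - 4) = 1, so y(k) - 1 = 4(y(k-1) - 1).
Hence y(k) = -1·4^k + 1.
y(14) = -1·4^{14} + 1 = -1·268435456 + 1 = -268435455.

-268435455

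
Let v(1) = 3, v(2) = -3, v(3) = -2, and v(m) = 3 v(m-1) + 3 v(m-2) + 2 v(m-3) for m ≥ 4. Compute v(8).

-2259

v(4) = 3*(-2) + 3*(-3) + 2*3 = -9
v(5) = 3*(-9) + 3*(-2) + 2*(-3) = -39
v(6) = 3*(-39) + 3*(-9) + 2*(-2) = -148
v(7) = 3*(-148) + 3*(-39) + 2*(-9) = -579
v(8) = 3*(-579) + 3*(-148) + 2*(-39) = -2259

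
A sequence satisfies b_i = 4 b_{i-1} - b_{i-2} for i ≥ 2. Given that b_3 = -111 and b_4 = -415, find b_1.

Rearranging, b_{i-2} = -(b_i - 4 b_{i-1}).
b_2 = -(-415 - 4·(-111)) = -29
b_1 = -(-111 - 4·(-29)) = -5

-5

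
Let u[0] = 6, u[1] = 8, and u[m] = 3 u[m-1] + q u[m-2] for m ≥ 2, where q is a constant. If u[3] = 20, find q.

-2

u[2] = 24 + 6q
u[3] = 72 + 26q
So 72 + 26q = 20, giving q = -2.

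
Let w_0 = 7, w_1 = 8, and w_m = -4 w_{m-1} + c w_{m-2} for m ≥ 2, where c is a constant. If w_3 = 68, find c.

w_2 = -32 + 7c
w_3 = 128 - 20c
So 128 - 20c = 68, giving c = 3.

3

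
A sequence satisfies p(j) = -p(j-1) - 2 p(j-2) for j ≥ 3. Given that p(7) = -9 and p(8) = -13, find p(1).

-2

Rearranging, p(j-2) = (p(j) + p(j-1)) / -2.
p(6) = (-13 + (-9)) / -2 = -22/-2 = 11
p(5) = (-9 + 11) / -2 = 2/-2 = -1
p(4) = (11 + (-1)) / -2 = 10/-2 = -5
p(3) = (-1 + (-5)) / -2 = -6/-2 = 3
p(2) = (-5 + 3) / -2 = -2/-2 = 1
p(1) = (3 + 1) / -2 = 4/-2 = -2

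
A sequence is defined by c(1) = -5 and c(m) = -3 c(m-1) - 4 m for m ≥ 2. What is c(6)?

c(2) = -3·(-5) - 8 = 7
c(3) = -3·7 - 12 = -33
c(4) = -3·(-33) - 16 = 83
c(5) = -3·83 - 20 = -269
c(6) = -3·(-269) - 24 = 783

783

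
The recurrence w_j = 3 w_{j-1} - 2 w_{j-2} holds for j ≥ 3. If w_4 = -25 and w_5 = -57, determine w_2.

-1

Rearranging, w_{j-2} = (w_j - 3 w_{j-1}) / -2.
w_3 = (-57 - 3*(-25)) / -2 = 18/-2 = -9
w_2 = (-25 - 3*(-9)) / -2 = 2/-2 = -1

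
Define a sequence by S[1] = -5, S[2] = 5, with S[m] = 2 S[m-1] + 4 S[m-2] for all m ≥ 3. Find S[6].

-80

S[3] = 2(5) + 4(-5) = -10
S[4] = 2(-10) + 4(5) = 0
S[5] = 2(0) + 4(-10) = -40
S[6] = 2(-40) + 4(0) = -80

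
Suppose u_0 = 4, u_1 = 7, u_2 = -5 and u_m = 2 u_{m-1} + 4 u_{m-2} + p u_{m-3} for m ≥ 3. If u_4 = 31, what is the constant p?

1

u_3 = 18 + 4p
u_4 = 16 + 15p
So 16 + 15p = 31, giving p = 1.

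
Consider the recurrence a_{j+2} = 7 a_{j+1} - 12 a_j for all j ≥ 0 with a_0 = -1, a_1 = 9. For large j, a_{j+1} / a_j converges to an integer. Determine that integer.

The characteristic equation is r^2 - 7r + 12 = 0, which factors as (r - 4)(r - 3) = 0.
So the roots are 4 and 3. Since |4| > |3| and the coefficient of 4^j is non-zero, the ratio tends to 4.

4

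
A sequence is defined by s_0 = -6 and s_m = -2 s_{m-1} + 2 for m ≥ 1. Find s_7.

s_1 = -2*(-6) + 2 = 14
s_2 = -2*14 + 2 = -26
s_3 = -2*(-26) + 2 = 54
s_4 = -2*54 + 2 = -106
s_5 = -2*(-106) + 2 = 214
s_6 = -2*214 + 2 = -426
s_7 = -2*(-426) + 2 = 854

854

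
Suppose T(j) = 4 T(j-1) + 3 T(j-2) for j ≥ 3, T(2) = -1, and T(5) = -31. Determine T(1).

Let T(1) = y.
T(3) = -4 + 3y
T(4) = -19 + 12y
T(5) = -88 + 57y
So -88 + 57y = -31, giving y = 1.

1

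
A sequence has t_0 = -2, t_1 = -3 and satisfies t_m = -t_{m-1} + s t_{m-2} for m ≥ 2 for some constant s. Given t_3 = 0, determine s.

t_2 = 3 - 2s
t_3 = -3 - s
So -3 - s = 0, giving s = -3.

-3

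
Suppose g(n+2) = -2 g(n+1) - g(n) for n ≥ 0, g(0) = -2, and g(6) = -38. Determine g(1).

Let g(1) = y.
g(2) = 2 - 2y
g(3) = -4 + 3y
g(4) = 6 - 4y
g(5) = -8 + 5y
g(6) = 10 - 6y
So 10 - 6y = -38, giving y = 8.

8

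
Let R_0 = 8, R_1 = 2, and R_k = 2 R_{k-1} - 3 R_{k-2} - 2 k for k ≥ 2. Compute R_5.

R_2 = 2(2) - 3(8) - 4 = -24
R_3 = 2(-24) - 3(2) - 6 = -60
R_4 = 2(-60) - 3(-24) - 8 = -56
R_5 = 2(-56) - 3(-60) - 10 = 58

58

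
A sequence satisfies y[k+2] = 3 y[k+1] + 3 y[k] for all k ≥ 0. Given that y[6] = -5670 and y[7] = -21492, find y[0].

Rearranging, y[k-2] = (y[k] - 3 y[k-1]) / 3.
y[5] = (-21492 - 3*(-5670)) / 3 = -4482/3 = -1494
y[4] = (-5670 - 3*(-1494)) / 3 = -1188/3 = -396
y[3] = (-1494 - 3*(-396)) / 3 = -306/3 = -102
y[2] = (-396 - 3*(-102)) / 3 = -90/3 = -30
y[1] = (-102 - 3*(-30)) / 3 = -12/3 = -4
y[0] = (-30 - 3*(-4)) / 3 = -18/3 = -6

-6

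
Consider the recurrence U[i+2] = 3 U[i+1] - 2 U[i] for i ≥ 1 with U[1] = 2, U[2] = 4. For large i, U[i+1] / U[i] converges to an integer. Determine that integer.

2

The characteristic equation is r^2 - 3r + 2 = 0, which factors as (r - 2)(r - 1) = 0.
So the roots are 2 and 1. Since |2| > |1| and the coefficient of 2^i is non-zero, the ratio tends to 2.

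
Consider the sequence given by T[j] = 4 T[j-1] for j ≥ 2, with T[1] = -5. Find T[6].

T[2] = 4*(-5) = -20
T[3] = 4*(-20) = -80
T[4] = 4*(-80) = -320
T[5] = 4*(-320) = -1280
T[6] = 4*(-1280) = -5120

-5120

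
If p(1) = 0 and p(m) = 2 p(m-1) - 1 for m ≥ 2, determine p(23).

-4194303

The fixed point is -1/(1 - 2) = 1, so p(m) - 1 = 2(p(m-1) - 1).
Hence p(m) = -1·2^{m-1} + 1.
p(23) = -1·2^{22} + 1 = -1·4194304 + 1 = -4194303.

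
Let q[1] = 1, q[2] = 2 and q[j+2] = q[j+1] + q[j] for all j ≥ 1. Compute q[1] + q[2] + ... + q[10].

231

q[3] = 2 + 1 = 3
q[4] = 3 + 2 = 5
q[5] = 5 + 3 = 8
q[6] = 8 + 5 = 13
q[7] = 13 + 8 = 21
q[8] = 21 + 13 = 34
q[9] = 34 + 21 = 55
q[10] = 55 + 34 = 89
Sum = 1 + 2 + 3 + 5 + 8 + 13 + 21 + 34 + 55 + 89 = 231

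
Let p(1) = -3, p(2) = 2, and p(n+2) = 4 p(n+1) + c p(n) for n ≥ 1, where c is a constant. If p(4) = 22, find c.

p(3) = 8 - 3c
p(4) = 32 - 10c
So 32 - 10c = 22, giving c = 1.

1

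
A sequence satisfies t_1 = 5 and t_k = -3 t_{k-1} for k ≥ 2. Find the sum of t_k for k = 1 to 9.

24605

t_2 = -3*5 = -15
t_3 = -3*(-15) = 45
t_4 = -3*45 = -135
t_5 = -3*(-135) = 405
t_6 = -3*405 = -1215
t_7 = -3*(-1215) = 3645
t_8 = -3*3645 = -10935
t_9 = -3*(-10935) = 32805
Sum = 5 + (-15) + 45 + (-135) + 405 + (-1215) + 3645 + (-10935) + 32805 = 24605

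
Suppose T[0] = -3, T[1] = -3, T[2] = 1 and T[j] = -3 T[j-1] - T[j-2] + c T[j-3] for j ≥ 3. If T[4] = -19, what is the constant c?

-3

T[3] = -3c
T[4] = -1 + 6c
So -1 + 6c = -19, giving c = -3.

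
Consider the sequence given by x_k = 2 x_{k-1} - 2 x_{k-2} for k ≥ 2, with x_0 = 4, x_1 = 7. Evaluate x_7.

x_2 = 2(7) - 2(4) = 6
x_3 = 2(6) - 2(7) = -2
x_4 = 2(-2) - 2(6) = -16
x_5 = 2(-16) - 2(-2) = -28
x_6 = 2(-28) - 2(-16) = -24
x_7 = 2(-24) - 2(-28) = 8

8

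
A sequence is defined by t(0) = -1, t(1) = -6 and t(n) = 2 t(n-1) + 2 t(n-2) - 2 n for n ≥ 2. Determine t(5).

t(2) = 2*(-6) + 2*(-1) - 4 = -18
t(3) = 2*(-18) + 2*(-6) - 6 = -54
t(4) = 2*(-54) + 2*(-18) - 8 = -152
t(5) = 2*(-152) + 2*(-54) - 10 = -422

-422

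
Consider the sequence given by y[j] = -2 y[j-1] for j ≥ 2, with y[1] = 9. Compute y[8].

y[2] = -2(9) = -18
y[3] = -2(-18) = 36
y[4] = -2(36) = -72
y[5] = -2(-72) = 144
y[6] = -2(144) = -288
y[7] = -2(-288) = 576
y[8] = -2(576) = -1152

-1152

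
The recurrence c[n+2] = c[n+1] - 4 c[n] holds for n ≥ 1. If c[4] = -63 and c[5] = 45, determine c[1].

9

Rearranging, c[n-2] = (c[n] - c[n-1]) / -4.
c[3] = (45 - (-63)) / -4 = 108/-4 = -27
c[2] = (-63 - (-27)) / -4 = -36/-4 = 9
c[1] = (-27 - 9) / -4 = -36/-4 = 9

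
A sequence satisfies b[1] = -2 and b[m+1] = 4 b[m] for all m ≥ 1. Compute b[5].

b[2] = 4·(-2) = -8
b[3] = 4·(-8) = -32
b[4] = 4·(-32) = -128
b[5] = 4·(-128) = -512

-512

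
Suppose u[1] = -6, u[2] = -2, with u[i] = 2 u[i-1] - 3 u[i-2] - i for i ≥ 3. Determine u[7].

u[3] = 2*(-2) - 3*(-6) - 3 = 11
u[4] = 2*11 - 3*(-2) - 4 = 24
u[5] = 2*24 - 3*11 - 5 = 10
u[6] = 2*10 - 3*24 - 6 = -58
u[7] = 2*(-58) - 3*10 - 7 = -153

-153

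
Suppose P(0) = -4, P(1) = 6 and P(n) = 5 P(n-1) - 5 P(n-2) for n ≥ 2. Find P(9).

547500

P(2) = 5*6 - 5*(-4) = 50
P(3) = 5*50 - 5*6 = 220
P(4) = 5*220 - 5*50 = 850
P(5) = 5*850 - 5*220 = 3150
P(6) = 5*3150 - 5*850 = 11500
P(7) = 5*11500 - 5*3150 = 41750
P(8) = 5*41750 - 5*11500 = 151250
P(9) = 5*151250 - 5*41750 = 547500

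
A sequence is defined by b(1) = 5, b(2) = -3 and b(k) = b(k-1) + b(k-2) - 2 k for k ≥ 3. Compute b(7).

-99

b(3) = (-3) + 5 - 6 = -4
b(4) = (-4) + (-3) - 8 = -15
b(5) = (-15) + (-4) - 10 = -29
b(6) = (-29) + (-15) - 12 = -56
b(7) = (-56) + (-29) - 14 = -99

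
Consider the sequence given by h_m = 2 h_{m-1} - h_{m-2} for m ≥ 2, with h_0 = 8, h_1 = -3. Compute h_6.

h_2 = 2·(-3) - 8 = -14
h_3 = 2·(-14) - (-3) = -25
h_4 = 2·(-25) - (-14) = -36
h_5 = 2·(-36) - (-25) = -47
h_6 = 2·(-47) - (-36) = -58

-58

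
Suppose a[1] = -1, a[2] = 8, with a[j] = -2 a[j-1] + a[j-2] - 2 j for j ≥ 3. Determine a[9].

a[3] = -2(8) + (-1) - 6 = -23
a[4] = -2(-23) + 8 - 8 = 46
a[5] = -2(46) + (-23) - 10 = -125
a[6] = -2(-125) + 46 - 12 = 284
a[7] = -2(284) + (-125) - 14 = -707
a[8] = -2(-707) + 284 - 16 = 1682
a[9] = -2(1682) + (-707) - 18 = -4089

-4089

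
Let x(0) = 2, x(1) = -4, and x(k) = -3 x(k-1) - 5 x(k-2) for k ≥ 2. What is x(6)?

2

x(2) = -3·(-4) - 5·2 = 2
x(3) = -3·2 - 5·(-4) = 14
x(4) = -3·14 - 5·2 = -52
x(5) = -3·(-52) - 5·14 = 86
x(6) = -3·86 - 5·(-52) = 2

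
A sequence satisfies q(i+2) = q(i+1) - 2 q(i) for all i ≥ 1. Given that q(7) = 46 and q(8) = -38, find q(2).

Rearranging, q(i-2) = (q(i) - q(i-1)) / -2.
q(6) = (-38 - 46) / -2 = -84/-2 = 42
q(5) = (46 - 42) / -2 = 4/-2 = -2
q(4) = (42 - (-2)) / -2 = 44/-2 = -22
q(3) = (-2 - (-22)) / -2 = 20/-2 = -10
q(2) = (-22 - (-10)) / -2 = -12/-2 = 6

6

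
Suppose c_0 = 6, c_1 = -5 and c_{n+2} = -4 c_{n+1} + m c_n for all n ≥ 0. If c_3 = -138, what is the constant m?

2

c_2 = 20 + 6m
c_3 = -80 - 29m
So -80 - 29m = -138, giving m = 2.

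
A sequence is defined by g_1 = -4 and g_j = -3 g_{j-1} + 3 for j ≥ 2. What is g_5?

g_2 = -3*(-4) + 3 = 15
g_3 = -3*15 + 3 = -42
g_4 = -3*(-42) + 3 = 129
g_5 = -3*129 + 3 = -384

-384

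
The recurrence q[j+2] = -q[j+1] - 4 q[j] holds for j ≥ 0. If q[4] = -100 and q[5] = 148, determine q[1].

Rearranging, q[j-2] = (q[j] + q[j-1]) / -4.
q[3] = (148 + (-100)) / -4 = 48/-4 = -12
q[2] = (-100 + (-12)) / -4 = -112/-4 = 28
q[1] = (-12 + 28) / -4 = 16/-4 = -4

-4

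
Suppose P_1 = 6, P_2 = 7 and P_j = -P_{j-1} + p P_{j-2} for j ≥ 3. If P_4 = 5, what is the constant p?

-2

P_3 = -7 + 6p
P_4 = 7 + p
So 7 + p = 5, giving p = -2.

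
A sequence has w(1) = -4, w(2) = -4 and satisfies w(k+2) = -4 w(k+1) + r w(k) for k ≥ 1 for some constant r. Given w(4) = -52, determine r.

1

w(3) = 16 - 4r
w(4) = -64 + 12r
So -64 + 12r = -52, giving r = 1.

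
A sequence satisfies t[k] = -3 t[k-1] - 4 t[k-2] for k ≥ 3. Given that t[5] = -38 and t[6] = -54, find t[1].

1

Rearranging, t[k-2] = (t[k] + 3 t[k-1]) / -4.
t[4] = (-54 + 3(-38)) / -4 = -168/-4 = 42
t[3] = (-38 + 3(42)) / -4 = 88/-4 = -22
t[2] = (42 + 3(-22)) / -4 = -24/-4 = 6
t[1] = (-22 + 3(6)) / -4 = -4/-4 = 1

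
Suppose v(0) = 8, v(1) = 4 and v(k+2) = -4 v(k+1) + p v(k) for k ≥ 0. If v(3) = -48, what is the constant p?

4

v(2) = -16 + 8p
v(3) = 64 - 28p
So 64 - 28p = -48, giving p = 4.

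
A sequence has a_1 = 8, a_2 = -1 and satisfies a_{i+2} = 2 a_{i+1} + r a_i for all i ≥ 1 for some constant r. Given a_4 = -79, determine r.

-5

a_3 = -2 + 8r
a_4 = -4 + 15r
So -4 + 15r = -79, giving r = -5.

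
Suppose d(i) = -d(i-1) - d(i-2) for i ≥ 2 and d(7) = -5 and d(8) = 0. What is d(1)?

-5

Rearranging, d(i-2) = -(d(i) + d(i-1)).
d(6) = -(0 + (-5)) = 5
d(5) = -(-5 + 5) = 0
d(4) = -(5 + 0) = -5
d(3) = -(0 + (-5)) = 5
d(2) = -(-5 + 5) = 0
d(1) = -(5 + 0) = -5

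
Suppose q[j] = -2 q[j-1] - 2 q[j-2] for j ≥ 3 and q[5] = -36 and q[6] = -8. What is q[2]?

Rearranging, q[j-2] = (q[j] + 2 q[j-1]) / -2.
q[4] = (-8 + 2(-36)) / -2 = -80/-2 = 40
q[3] = (-36 + 2(40)) / -2 = 44/-2 = -22
q[2] = (40 + 2(-22)) / -2 = -4/-2 = 2

2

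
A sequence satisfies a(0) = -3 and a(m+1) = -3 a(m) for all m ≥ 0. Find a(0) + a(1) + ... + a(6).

-1641

a(1) = -3·(-3) = 9
a(2) = -3·9 = -27
a(3) = -3·(-27) = 81
a(4) = -3·81 = -243
a(5) = -3·(-243) = 729
a(6) = -3·729 = -2187
Sum = (-3) + 9 + (-27) + 81 + (-243) + 729 + (-2187) = -1641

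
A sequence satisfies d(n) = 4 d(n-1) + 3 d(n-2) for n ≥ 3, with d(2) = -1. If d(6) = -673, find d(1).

-1

Let d(1) = z.
d(3) = -4 + 3z
d(4) = -19 + 12z
d(5) = -88 + 57z
d(6) = -409 + 264z
So -409 + 264z = -673, giving z = -1.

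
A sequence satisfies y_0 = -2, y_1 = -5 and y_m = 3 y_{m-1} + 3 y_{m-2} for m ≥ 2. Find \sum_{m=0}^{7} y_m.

y_2 = 3(-5) + 3(-2) = -21
y_3 = 3(-21) + 3(-5) = -78
y_4 = 3(-78) + 3(-21) = -297
y_5 = 3(-297) + 3(-78) = -1125
y_6 = 3(-1125) + 3(-297) = -4266
y_7 = 3(-4266) + 3(-1125) = -16173
Sum = (-2) + (-5) + (-21) + (-78) + (-297) + (-1125) + (-4266) + (-16173) = -21967

-21967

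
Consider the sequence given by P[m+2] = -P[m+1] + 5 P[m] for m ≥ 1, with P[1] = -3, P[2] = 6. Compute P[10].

P[3] = -6 + 5(-3) = -21
P[4] = -(-21) + 5(6) = 51
P[5] = -51 + 5(-21) = -156
P[6] = -(-156) + 5(51) = 411
P[7] = -411 + 5(-156) = -1191
P[8] = -(-1191) + 5(411) = 3246
P[9] = -3246 + 5(-1191) = -9201
P[10] = -(-9201) + 5(3246) = 25431

25431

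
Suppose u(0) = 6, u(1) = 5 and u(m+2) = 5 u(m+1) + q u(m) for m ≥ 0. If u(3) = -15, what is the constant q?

u(2) = 25 + 6q
u(3) = 125 + 35q
So 125 + 35q = -15, giving q = -4.

-4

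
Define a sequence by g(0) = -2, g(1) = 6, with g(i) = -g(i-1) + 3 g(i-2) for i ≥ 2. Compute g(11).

g(2) = -6 + 3·(-2) = -12
g(3) = -(-12) + 3·6 = 30
g(4) = -30 + 3·(-12) = -66
g(5) = -(-66) + 3·30 = 156
g(6) = -156 + 3·(-66) = -354
g(7) = -(-354) + 3·156 = 822
g(8) = -822 + 3·(-354) = -1884
g(9) = -(-1884) + 3·822 = 4350
g(10) = -4350 + 3·(-1884) = -10002
g(11) = -(-10002) + 3·4350 = 23052

23052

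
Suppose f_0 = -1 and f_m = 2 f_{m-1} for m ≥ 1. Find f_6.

-64

f_1 = 2(-1) = -2
f_2 = 2(-2) = -4
f_3 = 2(-4) = -8
f_4 = 2(-8) = -16
f_5 = 2(-16) = -32
f_6 = 2(-32) = -64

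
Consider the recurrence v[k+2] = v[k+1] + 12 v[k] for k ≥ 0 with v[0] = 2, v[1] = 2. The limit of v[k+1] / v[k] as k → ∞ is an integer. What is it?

The characteristic equation is r^2 - r - 12 = 0, which factors as (r - 4)(r + 3) = 0.
So the roots are 4 and -3. Since |4| > |-3| and the coefficient of 4^k is non-zero, the ratio tends to 4.

4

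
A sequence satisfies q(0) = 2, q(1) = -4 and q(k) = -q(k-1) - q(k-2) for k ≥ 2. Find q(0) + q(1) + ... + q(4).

-2

q(2) = -(-4) - 2 = 2
q(3) = -2 - (-4) = 2
q(4) = -2 - 2 = -4
Sum = 2 + (-4) + 2 + 2 + (-4) = -2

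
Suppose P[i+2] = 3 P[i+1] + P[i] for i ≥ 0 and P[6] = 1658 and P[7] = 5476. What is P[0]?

Rearranging, P[i-2] = P[i] - 3 P[i-1].
P[5] = 5476 - 3(1658) = 502
P[4] = 1658 - 3(502) = 152
P[3] = 502 - 3(152) = 46
P[2] = 152 - 3(46) = 14
P[1] = 46 - 3(14) = 4
P[0] = 14 - 3(4) = 2

2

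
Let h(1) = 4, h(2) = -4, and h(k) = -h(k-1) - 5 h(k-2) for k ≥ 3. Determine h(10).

-4444

h(3) = -(-4) - 5·4 = -16
h(4) = -(-16) - 5·(-4) = 36
h(5) = -36 - 5·(-16) = 44
h(6) = -44 - 5·36 = -224
h(7) = -(-224) - 5·44 = 4
h(8) = -4 - 5·(-224) = 1116
h(9) = -1116 - 5·4 = -1136
h(10) = -(-1136) - 5·1116 = -4444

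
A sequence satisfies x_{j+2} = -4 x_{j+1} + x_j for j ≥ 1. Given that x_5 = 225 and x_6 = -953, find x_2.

-1

Rearranging, x_{j-2} = x_j + 4 x_{j-1}.
x_4 = -953 + 4·225 = -53
x_3 = 225 + 4·(-53) = 13
x_2 = -53 + 4·13 = -1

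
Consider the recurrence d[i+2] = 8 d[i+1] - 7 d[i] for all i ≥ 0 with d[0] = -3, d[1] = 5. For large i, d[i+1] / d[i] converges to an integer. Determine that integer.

The characteristic equation is r^2 - 8r + 7 = 0, which factors as (r - 7)(r - 1) = 0.
So the roots are 7 and 1. Since |7| > |1| and the coefficient of 7^i is non-zero, the ratio tends to 7.

7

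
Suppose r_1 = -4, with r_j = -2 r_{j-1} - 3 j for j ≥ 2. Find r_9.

r_2 = -2·(-4) - 6 = 2
r_3 = -2·2 - 9 = -13
r_4 = -2·(-13) - 12 = 14
r_5 = -2·14 - 15 = -43
r_6 = -2·(-43) - 18 = 68
r_7 = -2·68 - 21 = -157
r_8 = -2·(-157) - 24 = 290
r_9 = -2·290 - 27 = -607

-607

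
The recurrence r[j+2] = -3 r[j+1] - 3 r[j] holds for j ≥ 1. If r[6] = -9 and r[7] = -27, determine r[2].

Rearranging, r[j-2] = (r[j] + 3 r[j-1]) / -3.
r[5] = (-27 + 3(-9)) / -3 = -54/-3 = 18
r[4] = (-9 + 3(18)) / -3 = 45/-3 = -15
r[3] = (18 + 3(-15)) / -3 = -27/-3 = 9
r[2] = (-15 + 3(9)) / -3 = 12/-3 = -4

-4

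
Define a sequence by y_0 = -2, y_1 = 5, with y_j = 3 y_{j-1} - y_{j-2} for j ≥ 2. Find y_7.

2173

y_2 = 3(5) - (-2) = 17
y_3 = 3(17) - 5 = 46
y_4 = 3(46) - 17 = 121
y_5 = 3(121) - 46 = 317
y_6 = 3(317) - 121 = 830
y_7 = 3(830) - 317 = 2173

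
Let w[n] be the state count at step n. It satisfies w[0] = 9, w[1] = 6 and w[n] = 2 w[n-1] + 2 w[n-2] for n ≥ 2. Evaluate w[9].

30816

w[2] = 2·6 + 2·9 = 30
w[3] = 2·30 + 2·6 = 72
w[4] = 2·72 + 2·30 = 204
w[5] = 2·204 + 2·72 = 552
w[6] = 2·552 + 2·204 = 1512
w[7] = 2·1512 + 2·552 = 4128
w[8] = 2·4128 + 2·1512 = 11280
w[9] = 2·11280 + 2·4128 = 30816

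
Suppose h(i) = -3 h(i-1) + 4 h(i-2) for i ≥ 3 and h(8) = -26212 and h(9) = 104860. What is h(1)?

4

Rearranging, h(i-2) = (h(i) + 3 h(i-1)) / 4.
h(7) = (104860 + 3·(-26212)) / 4 = 26224/4 = 6556
h(6) = (-26212 + 3·6556) / 4 = -6544/4 = -1636
h(5) = (6556 + 3·(-1636)) / 4 = 1648/4 = 412
h(4) = (-1636 + 3·412) / 4 = -400/4 = -100
h(3) = (412 + 3·(-100)) / 4 = 112/4 = 28
h(2) = (-100 + 3·28) / 4 = -16/4 = -4
h(1) = (28 + 3·(-4)) / 4 = 16/4 = 4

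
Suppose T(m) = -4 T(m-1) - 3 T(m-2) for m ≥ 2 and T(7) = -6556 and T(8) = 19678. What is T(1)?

Rearranging, T(m-2) = (T(m) + 4 T(m-1)) / -3.
T(6) = (19678 + 4*(-6556)) / -3 = -6546/-3 = 2182
T(5) = (-6556 + 4*2182) / -3 = 2172/-3 = -724
T(4) = (2182 + 4*(-724)) / -3 = -714/-3 = 238
T(3) = (-724 + 4*238) / -3 = 228/-3 = -76
T(2) = (238 + 4*(-76)) / -3 = -66/-3 = 22
T(1) = (-76 + 4*22) / -3 = 12/-3 = -4

-4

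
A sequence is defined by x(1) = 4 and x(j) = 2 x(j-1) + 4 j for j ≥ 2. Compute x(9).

4052

x(2) = 2(4) + 8 = 16
x(3) = 2(16) + 12 = 44
x(4) = 2(44) + 16 = 104
x(5) = 2(104) + 20 = 228
x(6) = 2(228) + 24 = 480
x(7) = 2(480) + 28 = 988
x(8) = 2(988) + 32 = 2008
x(9) = 2(2008) + 36 = 4052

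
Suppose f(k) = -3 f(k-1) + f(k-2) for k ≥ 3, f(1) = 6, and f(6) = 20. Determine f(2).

Let f(2) = y.
f(3) = 6 - 3y
f(4) = -18 + 10y
f(5) = 60 - 33y
f(6) = -198 + 109y
So -198 + 109y = 20, giving y = 2.

2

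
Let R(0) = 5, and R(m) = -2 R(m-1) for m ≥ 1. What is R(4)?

R(1) = -2·5 = -10
R(2) = -2·(-10) = 20
R(3) = -2·20 = -40
R(4) = -2·(-40) = 80

80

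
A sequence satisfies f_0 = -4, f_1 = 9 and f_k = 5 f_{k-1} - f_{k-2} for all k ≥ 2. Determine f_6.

f_2 = 5(9) - (-4) = 49
f_3 = 5(49) - 9 = 236
f_4 = 5(236) - 49 = 1131
f_5 = 5(1131) - 236 = 5419
f_6 = 5(5419) - 1131 = 25964

25964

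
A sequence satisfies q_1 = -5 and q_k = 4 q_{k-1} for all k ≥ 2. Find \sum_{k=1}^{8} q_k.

-109225

q_2 = 4*(-5) = -20
q_3 = 4*(-20) = -80
q_4 = 4*(-80) = -320
q_5 = 4*(-320) = -1280
q_6 = 4*(-1280) = -5120
q_7 = 4*(-5120) = -20480
q_8 = 4*(-20480) = -81920
Sum = (-5) + (-20) + (-80) + (-320) + (-1280) + (-5120) + (-20480) + (-81920) = -109225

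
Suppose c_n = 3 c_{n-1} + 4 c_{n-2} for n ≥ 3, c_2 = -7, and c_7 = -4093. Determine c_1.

2

Let c_1 = v.
c_3 = -21 + 4v
c_4 = -91 + 12v
c_5 = -357 + 52v
c_6 = -1435 + 204v
c_7 = -5733 + 820v
So -5733 + 820v = -4093, giving v = 2.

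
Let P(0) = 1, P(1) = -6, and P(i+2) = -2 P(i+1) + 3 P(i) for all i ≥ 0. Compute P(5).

-426

P(2) = -2*(-6) + 3*1 = 15
P(3) = -2*15 + 3*(-6) = -48
P(4) = -2*(-48) + 3*15 = 141
P(5) = -2*141 + 3*(-48) = -426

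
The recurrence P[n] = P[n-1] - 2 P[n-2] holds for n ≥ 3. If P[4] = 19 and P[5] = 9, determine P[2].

-7

Rearranging, P[n-2] = (P[n] - P[n-1]) / -2.
P[3] = (9 - 19) / -2 = -10/-2 = 5
P[2] = (19 - 5) / -2 = 14/-2 = -7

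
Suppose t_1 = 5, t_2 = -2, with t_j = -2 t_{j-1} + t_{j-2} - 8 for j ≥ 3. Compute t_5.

17

t_3 = -2·(-2) + 5 - 8 = 1
t_4 = -2·1 + (-2) - 8 = -12
t_5 = -2·(-12) + 1 - 8 = 17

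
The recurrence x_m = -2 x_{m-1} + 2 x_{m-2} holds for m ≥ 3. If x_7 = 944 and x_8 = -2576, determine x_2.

-2

Rearranging, x_{m-2} = (x_m + 2 x_{m-1}) / 2.
x_6 = (-2576 + 2*944) / 2 = -688/2 = -344
x_5 = (944 + 2*(-344)) / 2 = 256/2 = 128
x_4 = (-344 + 2*128) / 2 = -88/2 = -44
x_3 = (128 + 2*(-44)) / 2 = 40/2 = 20
x_2 = (-44 + 2*20) / 2 = -4/2 = -2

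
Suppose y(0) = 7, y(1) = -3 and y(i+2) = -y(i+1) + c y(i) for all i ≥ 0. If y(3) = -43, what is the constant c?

4

y(2) = 3 + 7c
y(3) = -3 - 10c
So -3 - 10c = -43, giving c = 4.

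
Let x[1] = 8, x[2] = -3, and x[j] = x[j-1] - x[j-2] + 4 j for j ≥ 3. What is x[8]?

21

x[3] = (-3) - 8 + 12 = 1
x[4] = 1 - (-3) + 16 = 20
x[5] = 20 - 1 + 20 = 39
x[6] = 39 - 20 + 24 = 43
x[7] = 43 - 39 + 28 = 32
x[8] = 32 - 43 + 32 = 21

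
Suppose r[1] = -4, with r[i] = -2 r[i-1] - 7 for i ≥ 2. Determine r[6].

51

r[2] = -2*(-4) - 7 = 1
r[3] = -2*1 - 7 = -9
r[4] = -2*(-9) - 7 = 11
r[5] = -2*11 - 7 = -29
r[6] = -2*(-29) - 7 = 51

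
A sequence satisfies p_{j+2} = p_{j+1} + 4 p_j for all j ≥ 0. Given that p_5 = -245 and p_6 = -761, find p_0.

-6

Rearranging, p_{j-2} = (p_j - p_{j-1}) / 4.
p_4 = (-761 - (-245)) / 4 = -516/4 = -129
p_3 = (-245 - (-129)) / 4 = -116/4 = -29
p_2 = (-129 - (-29)) / 4 = -100/4 = -25
p_1 = (-29 - (-25)) / 4 = -4/4 = -1
p_0 = (-25 - (-1)) / 4 = -24/4 = -6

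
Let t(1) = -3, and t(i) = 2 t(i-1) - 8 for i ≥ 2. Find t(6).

t(2) = 2(-3) - 8 = -14
t(3) = 2(-14) - 8 = -36
t(4) = 2(-36) - 8 = -80
t(5) = 2(-80) - 8 = -168
t(6) = 2(-168) - 8 = -344

-344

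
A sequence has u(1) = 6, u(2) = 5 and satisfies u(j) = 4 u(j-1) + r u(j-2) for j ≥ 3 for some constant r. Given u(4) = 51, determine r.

-1

u(3) = 20 + 6r
u(4) = 80 + 29r
So 80 + 29r = 51, giving r = -1.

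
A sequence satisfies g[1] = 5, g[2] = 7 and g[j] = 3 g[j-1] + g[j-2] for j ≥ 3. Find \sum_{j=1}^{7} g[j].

g[3] = 3(7) + 5 = 26
g[4] = 3(26) + 7 = 85
g[5] = 3(85) + 26 = 281
g[6] = 3(281) + 85 = 928
g[7] = 3(928) + 281 = 3065
Sum = 5 + 7 + 26 + 85 + 281 + 928 + 3065 = 4397

4397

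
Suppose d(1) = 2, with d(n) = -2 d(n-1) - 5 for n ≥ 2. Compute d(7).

d(2) = -2(2) - 5 = -9
d(3) = -2(-9) - 5 = 13
d(4) = -2(13) - 5 = -31
d(5) = -2(-31) - 5 = 57
d(6) = -2(57) - 5 = -119
d(7) = -2(-119) - 5 = 233

233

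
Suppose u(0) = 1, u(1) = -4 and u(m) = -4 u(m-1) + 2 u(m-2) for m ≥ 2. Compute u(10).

2762528

u(2) = -4·(-4) + 2·1 = 18
u(3) = -4·18 + 2·(-4) = -80
u(4) = -4·(-80) + 2·18 = 356
u(5) = -4·356 + 2·(-80) = -1584
u(6) = -4·(-1584) + 2·356 = 7048
u(7) = -4·7048 + 2·(-1584) = -31360
u(8) = -4·(-31360) + 2·7048 = 139536
u(9) = -4·139536 + 2·(-31360) = -620864
u(10) = -4·(-620864) + 2·139536 = 2762528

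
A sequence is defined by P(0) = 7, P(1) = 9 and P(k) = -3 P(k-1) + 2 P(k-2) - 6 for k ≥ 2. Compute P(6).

-3163

P(2) = -3·9 + 2·7 - 6 = -19
P(3) = -3·(-19) + 2·9 - 6 = 69
P(4) = -3·69 + 2·(-19) - 6 = -251
P(5) = -3·(-251) + 2·69 - 6 = 885
P(6) = -3·885 + 2·(-251) - 6 = -3163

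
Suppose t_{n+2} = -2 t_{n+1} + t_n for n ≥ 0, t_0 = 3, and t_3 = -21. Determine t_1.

-3

Let t_1 = v.
t_2 = 3 - 2v
t_3 = -6 + 5v
So -6 + 5v = -21, giving v = -3.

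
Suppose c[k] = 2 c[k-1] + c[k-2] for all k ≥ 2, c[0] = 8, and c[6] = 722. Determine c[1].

Let c[1] = z.
c[2] = 8 + 2z
c[3] = 16 + 5z
c[4] = 40 + 12z
c[5] = 96 + 29z
c[6] = 232 + 70z
So 232 + 70z = 722, giving z = 7.

7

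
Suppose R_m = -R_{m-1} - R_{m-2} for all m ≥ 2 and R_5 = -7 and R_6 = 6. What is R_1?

1

Rearranging, R_{m-2} = -(R_m + R_{m-1}).
R_4 = -(6 + (-7)) = 1
R_3 = -(-7 + 1) = 6
R_2 = -(1 + 6) = -7
R_1 = -(6 + (-7)) = 1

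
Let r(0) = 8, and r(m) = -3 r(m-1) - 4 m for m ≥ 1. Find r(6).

r(1) = -3·8 - 4 = -28
r(2) = -3·(-28) - 8 = 76
r(3) = -3·76 - 12 = -240
r(4) = -3·(-240) - 16 = 704
r(5) = -3·704 - 20 = -2132
r(6) = -3·(-2132) - 24 = 6372

6372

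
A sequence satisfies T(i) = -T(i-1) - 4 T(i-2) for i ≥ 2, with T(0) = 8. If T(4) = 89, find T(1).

Let T(1) = y.
T(2) = -32 - y
T(3) = 32 - 3y
T(4) = 96 + 7y
So 96 + 7y = 89, giving y = -1.

-1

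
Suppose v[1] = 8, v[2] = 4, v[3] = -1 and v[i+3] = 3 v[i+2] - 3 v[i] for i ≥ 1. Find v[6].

-276

v[4] = 3*(-1) - 3*8 = -27
v[5] = 3*(-27) - 3*4 = -93
v[6] = 3*(-93) - 3*(-1) = -276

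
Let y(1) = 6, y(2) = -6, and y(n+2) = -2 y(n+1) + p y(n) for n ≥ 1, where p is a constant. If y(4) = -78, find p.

3

y(3) = 12 + 6p
y(4) = -24 - 18p
So -24 - 18p = -78, giving p = 3.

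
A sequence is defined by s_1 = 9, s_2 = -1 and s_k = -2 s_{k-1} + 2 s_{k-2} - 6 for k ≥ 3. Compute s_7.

s_3 = -2(-1) + 2(9) - 6 = 14
s_4 = -2(14) + 2(-1) - 6 = -36
s_5 = -2(-36) + 2(14) - 6 = 94
s_6 = -2(94) + 2(-36) - 6 = -266
s_7 = -2(-266) + 2(94) - 6 = 714

714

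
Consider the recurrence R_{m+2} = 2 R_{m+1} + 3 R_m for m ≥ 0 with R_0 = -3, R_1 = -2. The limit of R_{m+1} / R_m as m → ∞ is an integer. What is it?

The characteristic equation is r^2 - 2r - 3 = 0, which factors as (r - 3)(r + 1) = 0.
So the roots are 3 and -1. Since |3| > |-1| and the coefficient of 3^m is non-zero, the ratio tends to 3.

3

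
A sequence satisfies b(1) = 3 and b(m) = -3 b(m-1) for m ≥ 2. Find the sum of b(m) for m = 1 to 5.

183

b(2) = -3(3) = -9
b(3) = -3(-9) = 27
b(4) = -3(27) = -81
b(5) = -3(-81) = 243
Sum = 3 + (-9) + 27 + (-81) + 243 = 183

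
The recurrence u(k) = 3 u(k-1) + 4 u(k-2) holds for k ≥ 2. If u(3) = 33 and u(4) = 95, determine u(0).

-7

Rearranging, u(k-2) = (u(k) - 3 u(k-1)) / 4.
u(2) = (95 - 3(33)) / 4 = -4/4 = -1
u(1) = (33 - 3(-1)) / 4 = 36/4 = 9
u(0) = (-1 - 3(9)) / 4 = -28/4 = -7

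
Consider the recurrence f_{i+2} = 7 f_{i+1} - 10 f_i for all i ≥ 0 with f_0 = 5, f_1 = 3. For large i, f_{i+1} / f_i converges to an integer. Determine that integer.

The characteristic equation is r^2 - 7r + 10 = 0, which factors as (r - 5)(r - 2) = 0.
So the roots are 5 and 2. Since |5| > |2| and the coefficient of 5^i is non-zero, the ratio tends to 5.

5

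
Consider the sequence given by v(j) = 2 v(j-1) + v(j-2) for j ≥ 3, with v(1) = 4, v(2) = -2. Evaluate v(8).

v(3) = 2*(-2) + 4 = 0
v(4) = 2*0 + (-2) = -2
v(5) = 2*(-2) + 0 = -4
v(6) = 2*(-4) + (-2) = -10
v(7) = 2*(-10) + (-4) = -24
v(8) = 2*(-24) + (-10) = -58

-58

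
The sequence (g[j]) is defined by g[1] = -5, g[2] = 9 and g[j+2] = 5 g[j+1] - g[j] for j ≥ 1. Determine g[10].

g[3] = 5·9 - (-5) = 50
g[4] = 5·50 - 9 = 241
g[5] = 5·241 - 50 = 1155
g[6] = 5·1155 - 241 = 5534
g[7] = 5·5534 - 1155 = 26515
g[8] = 5·26515 - 5534 = 127041
g[9] = 5·127041 - 26515 = 608690
g[10] = 5·608690 - 127041 = 2916409

2916409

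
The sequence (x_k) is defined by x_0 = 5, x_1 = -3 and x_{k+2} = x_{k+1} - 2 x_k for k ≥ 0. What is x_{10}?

x_2 = (-3) - 2·5 = -13
x_3 = (-13) - 2·(-3) = -7
x_4 = (-7) - 2·(-13) = 19
x_5 = 19 - 2·(-7) = 33
x_6 = 33 - 2·19 = -5
x_7 = (-5) - 2·33 = -71
x_8 = (-71) - 2·(-5) = -61
x_9 = (-61) - 2·(-71) = 81
x_{10} = 81 - 2·(-61) = 203

203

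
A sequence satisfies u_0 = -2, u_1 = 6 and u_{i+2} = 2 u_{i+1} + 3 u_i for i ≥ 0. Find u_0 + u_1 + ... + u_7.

3280

u_2 = 2(6) + 3(-2) = 6
u_3 = 2(6) + 3(6) = 30
u_4 = 2(30) + 3(6) = 78
u_5 = 2(78) + 3(30) = 246
u_6 = 2(246) + 3(78) = 726
u_7 = 2(726) + 3(246) = 2190
Sum = (-2) + 6 + 6 + 30 + 78 + 246 + 726 + 2190 = 3280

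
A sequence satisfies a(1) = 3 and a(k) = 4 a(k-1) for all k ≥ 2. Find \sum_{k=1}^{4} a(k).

255

a(2) = 4(3) = 12
a(3) = 4(12) = 48
a(4) = 4(48) = 192
Sum = 3 + 12 + 48 + 192 = 255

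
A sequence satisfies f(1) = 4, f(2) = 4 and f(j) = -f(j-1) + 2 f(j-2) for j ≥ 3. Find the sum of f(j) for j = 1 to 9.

f(3) = -4 + 2(4) = 4
f(4) = -4 + 2(4) = 4
f(5) = -4 + 2(4) = 4
f(6) = -4 + 2(4) = 4
f(7) = -4 + 2(4) = 4
f(8) = -4 + 2(4) = 4
f(9) = -4 + 2(4) = 4
Sum = 4 + 4 + 4 + 4 + 4 + 4 + 4 + 4 + 4 = 36

36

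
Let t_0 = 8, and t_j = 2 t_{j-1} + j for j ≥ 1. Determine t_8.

t_1 = 2·8 + 1 = 17
t_2 = 2·17 + 2 = 36
t_3 = 2·36 + 3 = 75
t_4 = 2·75 + 4 = 154
t_5 = 2·154 + 5 = 313
t_6 = 2·313 + 6 = 632
t_7 = 2·632 + 7 = 1271
t_8 = 2·1271 + 8 = 2550

2550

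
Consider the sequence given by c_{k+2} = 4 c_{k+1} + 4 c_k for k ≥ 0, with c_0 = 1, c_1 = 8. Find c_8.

461056

c_2 = 4*8 + 4*1 = 36
c_3 = 4*36 + 4*8 = 176
c_4 = 4*176 + 4*36 = 848
c_5 = 4*848 + 4*176 = 4096
c_6 = 4*4096 + 4*848 = 19776
c_7 = 4*19776 + 4*4096 = 95488
c_8 = 4*95488 + 4*19776 = 461056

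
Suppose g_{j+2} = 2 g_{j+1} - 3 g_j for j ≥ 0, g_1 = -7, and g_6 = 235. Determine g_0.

5

Let g_0 = w.
g_2 = -14 - 3w
g_3 = -7 - 6w
g_4 = 28 - 3w
g_5 = 77 + 12w
g_6 = 70 + 33w
So 70 + 33w = 235, giving w = 5.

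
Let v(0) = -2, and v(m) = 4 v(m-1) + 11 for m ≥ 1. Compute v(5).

1703

v(1) = 4(-2) + 11 = 3
v(2) = 4(3) + 11 = 23
v(3) = 4(23) + 11 = 103
v(4) = 4(103) + 11 = 423
v(5) = 4(423) + 11 = 1703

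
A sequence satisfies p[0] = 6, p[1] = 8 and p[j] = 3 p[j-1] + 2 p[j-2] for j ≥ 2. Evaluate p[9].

254252

p[2] = 3(8) + 2(6) = 36
p[3] = 3(36) + 2(8) = 124
p[4] = 3(124) + 2(36) = 444
p[5] = 3(444) + 2(124) = 1580
p[6] = 3(1580) + 2(444) = 5628
p[7] = 3(5628) + 2(1580) = 20044
p[8] = 3(20044) + 2(5628) = 71388
p[9] = 3(71388) + 2(20044) = 254252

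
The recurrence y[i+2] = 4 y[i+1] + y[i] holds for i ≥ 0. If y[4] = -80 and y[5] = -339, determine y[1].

-3

Rearranging, y[i-2] = y[i] - 4 y[i-1].
y[3] = -339 - 4*(-80) = -19
y[2] = -80 - 4*(-19) = -4
y[1] = -19 - 4*(-4) = -3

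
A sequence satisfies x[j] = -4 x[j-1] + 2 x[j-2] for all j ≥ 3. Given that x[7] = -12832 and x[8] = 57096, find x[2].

Rearranging, x[j-2] = (x[j] + 4 x[j-1]) / 2.
x[6] = (57096 + 4(-12832)) / 2 = 5768/2 = 2884
x[5] = (-12832 + 4(2884)) / 2 = -1296/2 = -648
x[4] = (2884 + 4(-648)) / 2 = 292/2 = 146
x[3] = (-648 + 4(146)) / 2 = -64/2 = -32
x[2] = (146 + 4(-32)) / 2 = 18/2 = 9

9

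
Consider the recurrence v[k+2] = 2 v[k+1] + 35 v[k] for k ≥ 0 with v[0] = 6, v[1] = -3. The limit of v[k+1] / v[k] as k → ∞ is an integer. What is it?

The characteristic equation is r^2 - 2r - 35 = 0, which factors as (r - 7)(r + 5) = 0.
So the roots are 7 and -5. Since |7| > |-5| and the coefficient of 7^k is non-zero, the ratio tends to 7.

7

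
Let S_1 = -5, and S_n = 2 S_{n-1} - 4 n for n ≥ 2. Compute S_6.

-512

S_2 = 2·(-5) - 8 = -18
S_3 = 2·(-18) - 12 = -48
S_4 = 2·(-48) - 16 = -112
S_5 = 2·(-112) - 20 = -244
S_6 = 2·(-244) - 24 = -512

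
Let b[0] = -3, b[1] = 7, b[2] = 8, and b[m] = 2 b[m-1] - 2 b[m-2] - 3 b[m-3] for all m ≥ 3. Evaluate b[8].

312

b[3] = 2*8 - 2*7 - 3*(-3) = 11
b[4] = 2*11 - 2*8 - 3*7 = -15
b[5] = 2*(-15) - 2*11 - 3*8 = -76
b[6] = 2*(-76) - 2*(-15) - 3*11 = -155
b[7] = 2*(-155) - 2*(-76) - 3*(-15) = -113
b[8] = 2*(-113) - 2*(-155) - 3*(-76) = 312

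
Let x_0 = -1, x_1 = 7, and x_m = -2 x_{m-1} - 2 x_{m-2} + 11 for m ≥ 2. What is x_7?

15

x_2 = -2(7) - 2(-1) + 11 = -1
x_3 = -2(-1) - 2(7) + 11 = -1
x_4 = -2(-1) - 2(-1) + 11 = 15
x_5 = -2(15) - 2(-1) + 11 = -17
x_6 = -2(-17) - 2(15) + 11 = 15
x_7 = -2(15) - 2(-17) + 11 = 15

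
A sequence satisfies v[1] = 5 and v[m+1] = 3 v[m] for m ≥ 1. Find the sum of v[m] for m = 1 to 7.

v[2] = 3*5 = 15
v[3] = 3*15 = 45
v[4] = 3*45 = 135
v[5] = 3*135 = 405
v[6] = 3*405 = 1215
v[7] = 3*1215 = 3645
Sum = 5 + 15 + 45 + 135 + 405 + 1215 + 3645 = 5465

5465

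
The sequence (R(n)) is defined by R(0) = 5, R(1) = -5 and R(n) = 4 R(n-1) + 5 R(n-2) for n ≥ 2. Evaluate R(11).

R(2) = 4*(-5) + 5*5 = 5
R(3) = 4*5 + 5*(-5) = -5
R(4) = 4*(-5) + 5*5 = 5
R(5) = 4*5 + 5*(-5) = -5
R(6) = 4*(-5) + 5*5 = 5
R(7) = 4*5 + 5*(-5) = -5
R(8) = 4*(-5) + 5*5 = 5
R(9) = 4*5 + 5*(-5) = -5
R(10) = 4*(-5) + 5*5 = 5
R(11) = 4*5 + 5*(-5) = -5

-5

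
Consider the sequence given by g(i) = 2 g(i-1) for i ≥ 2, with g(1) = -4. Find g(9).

g(2) = 2·(-4) = -8
g(3) = 2·(-8) = -16
g(4) = 2·(-16) = -32
g(5) = 2·(-32) = -64
g(6) = 2·(-64) = -128
g(7) = 2·(-128) = -256
g(8) = 2·(-256) = -512
g(9) = 2·(-512) = -1024

-1024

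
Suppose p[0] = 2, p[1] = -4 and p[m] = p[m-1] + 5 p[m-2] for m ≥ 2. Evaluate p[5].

p[2] = (-4) + 5(2) = 6
p[3] = 6 + 5(-4) = -14
p[4] = (-14) + 5(6) = 16
p[5] = 16 + 5(-14) = -54

-54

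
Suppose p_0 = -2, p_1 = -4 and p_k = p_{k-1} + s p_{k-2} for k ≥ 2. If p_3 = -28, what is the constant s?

4

p_2 = -4 - 2s
p_3 = -4 - 6s
So -4 - 6s = -28, giving s = 4.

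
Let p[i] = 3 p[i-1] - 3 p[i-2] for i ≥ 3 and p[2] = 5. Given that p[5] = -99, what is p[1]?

8

Let p[1] = x.
p[3] = 15 - 3x
p[4] = 30 - 9x
p[5] = 45 - 18x
So 45 - 18x = -99, giving x = 8.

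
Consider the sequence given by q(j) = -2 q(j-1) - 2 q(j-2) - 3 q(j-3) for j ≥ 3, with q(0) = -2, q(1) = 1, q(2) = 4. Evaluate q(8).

12

q(3) = -2*4 - 2*1 - 3*(-2) = -4
q(4) = -2*(-4) - 2*4 - 3*1 = -3
q(5) = -2*(-3) - 2*(-4) - 3*4 = 2
q(6) = -2*2 - 2*(-3) - 3*(-4) = 14
q(7) = -2*14 - 2*2 - 3*(-3) = -23
q(8) = -2*(-23) - 2*14 - 3*2 = 12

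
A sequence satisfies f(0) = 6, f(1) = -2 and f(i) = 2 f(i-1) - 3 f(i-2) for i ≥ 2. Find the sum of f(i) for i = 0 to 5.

f(2) = 2·(-2) - 3·6 = -22
f(3) = 2·(-22) - 3·(-2) = -38
f(4) = 2·(-38) - 3·(-22) = -10
f(5) = 2·(-10) - 3·(-38) = 94
Sum = 6 + (-2) + (-22) + (-38) + (-10) + 94 = 28

28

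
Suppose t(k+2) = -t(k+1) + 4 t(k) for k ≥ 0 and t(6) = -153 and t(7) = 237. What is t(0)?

-3

Rearranging, t(k-2) = (t(k) + t(k-1)) / 4.
t(5) = (237 + (-153)) / 4 = 84/4 = 21
t(4) = (-153 + 21) / 4 = -132/4 = -33
t(3) = (21 + (-33)) / 4 = -12/4 = -3
t(2) = (-33 + (-3)) / 4 = -36/4 = -9
t(1) = (-3 + (-9)) / 4 = -12/4 = -3
t(0) = (-9 + (-3)) / 4 = -12/4 = -3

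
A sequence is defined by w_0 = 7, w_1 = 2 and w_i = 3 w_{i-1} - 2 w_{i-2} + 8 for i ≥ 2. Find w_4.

20

w_2 = 3*2 - 2*7 + 8 = 0
w_3 = 3*0 - 2*2 + 8 = 4
w_4 = 3*4 - 2*0 + 8 = 20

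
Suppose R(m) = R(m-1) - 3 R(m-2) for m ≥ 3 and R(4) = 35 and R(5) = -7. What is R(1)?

Rearranging, R(m-2) = (R(m) - R(m-1)) / -3.
R(3) = (-7 - 35) / -3 = -42/-3 = 14
R(2) = (35 - 14) / -3 = 21/-3 = -7
R(1) = (14 - (-7)) / -3 = 21/-3 = -7

-7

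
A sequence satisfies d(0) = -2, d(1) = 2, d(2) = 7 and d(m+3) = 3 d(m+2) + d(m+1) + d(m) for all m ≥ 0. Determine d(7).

d(3) = 3(7) + 2 + (-2) = 21
d(4) = 3(21) + 7 + 2 = 72
d(5) = 3(72) + 21 + 7 = 244
d(6) = 3(244) + 72 + 21 = 825
d(7) = 3(825) + 244 + 72 = 2791

2791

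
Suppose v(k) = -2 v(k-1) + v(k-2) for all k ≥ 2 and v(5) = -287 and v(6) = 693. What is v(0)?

Rearranging, v(k-2) = v(k) + 2 v(k-1).
v(4) = 693 + 2*(-287) = 119
v(3) = -287 + 2*119 = -49
v(2) = 119 + 2*(-49) = 21
v(1) = -49 + 2*21 = -7
v(0) = 21 + 2*(-7) = 7

7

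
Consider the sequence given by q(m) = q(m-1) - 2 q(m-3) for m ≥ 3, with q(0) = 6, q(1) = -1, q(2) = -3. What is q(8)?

q(3) = (-3) - 2·6 = -15
q(4) = (-15) - 2·(-1) = -13
q(5) = (-13) - 2·(-3) = -7
q(6) = (-7) - 2·(-15) = 23
q(7) = 23 - 2·(-13) = 49
q(8) = 49 - 2·(-7) = 63

63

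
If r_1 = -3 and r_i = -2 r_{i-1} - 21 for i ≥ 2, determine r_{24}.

-33554439

The fixed point is -21/(1 + 2) = -7, so r_i + 7 = -2(r_{i-1} + 7).
Hence r_i = 4·(-2)^{i-1} - 7.
r_{24} = 4·(-2)^{23} - 7 = 4·-8388608 - 7 = -33554439.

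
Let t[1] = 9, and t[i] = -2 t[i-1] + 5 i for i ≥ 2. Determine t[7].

411

t[2] = -2·9 + 10 = -8
t[3] = -2·(-8) + 15 = 31
t[4] = -2·31 + 20 = -42
t[5] = -2·(-42) + 25 = 109
t[6] = -2·109 + 30 = -188
t[7] = -2·(-188) + 35 = 411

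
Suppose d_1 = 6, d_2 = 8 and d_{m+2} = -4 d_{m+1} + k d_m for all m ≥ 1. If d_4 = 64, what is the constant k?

4

d_3 = -32 + 6k
d_4 = 128 - 16k
So 128 - 16k = 64, giving k = 4.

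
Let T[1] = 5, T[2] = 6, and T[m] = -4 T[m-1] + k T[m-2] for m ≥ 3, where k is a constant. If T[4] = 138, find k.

-3

T[3] = -24 + 5k
T[4] = 96 - 14k
So 96 - 14k = 138, giving k = -3.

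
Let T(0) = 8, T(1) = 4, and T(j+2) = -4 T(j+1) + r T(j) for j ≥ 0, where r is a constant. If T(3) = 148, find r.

T(2) = -16 + 8r
T(3) = 64 - 28r
So 64 - 28r = 148, giving r = -3.

-3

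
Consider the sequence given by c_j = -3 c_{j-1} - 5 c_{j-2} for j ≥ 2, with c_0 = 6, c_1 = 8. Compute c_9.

10778

c_2 = -3(8) - 5(6) = -54
c_3 = -3(-54) - 5(8) = 122
c_4 = -3(122) - 5(-54) = -96
c_5 = -3(-96) - 5(122) = -322
c_6 = -3(-322) - 5(-96) = 1446
c_7 = -3(1446) - 5(-322) = -2728
c_8 = -3(-2728) - 5(1446) = 954
c_9 = -3(954) - 5(-2728) = 10778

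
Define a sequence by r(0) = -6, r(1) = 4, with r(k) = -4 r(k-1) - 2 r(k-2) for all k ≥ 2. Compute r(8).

-3168

r(2) = -4(4) - 2(-6) = -4
r(3) = -4(-4) - 2(4) = 8
r(4) = -4(8) - 2(-4) = -24
r(5) = -4(-24) - 2(8) = 80
r(6) = -4(80) - 2(-24) = -272
r(7) = -4(-272) - 2(80) = 928
r(8) = -4(928) - 2(-272) = -3168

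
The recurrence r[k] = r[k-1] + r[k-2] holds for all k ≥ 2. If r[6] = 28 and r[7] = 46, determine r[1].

Rearranging, r[k-2] = r[k] - r[k-1].
r[5] = 46 - 28 = 18
r[4] = 28 - 18 = 10
r[3] = 18 - 10 = 8
r[2] = 10 - 8 = 2
r[1] = 8 - 2 = 6

6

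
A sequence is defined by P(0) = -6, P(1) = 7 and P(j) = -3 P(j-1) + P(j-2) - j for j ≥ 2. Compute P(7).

P(2) = -3·7 + (-6) - 2 = -29
P(3) = -3·(-29) + 7 - 3 = 91
P(4) = -3·91 + (-29) - 4 = -306
P(5) = -3·(-306) + 91 - 5 = 1004
P(6) = -3·1004 + (-306) - 6 = -3324
P(7) = -3·(-3324) + 1004 - 7 = 10969

10969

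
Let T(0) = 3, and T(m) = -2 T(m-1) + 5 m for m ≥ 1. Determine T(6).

132

T(1) = -2(3) + 5 = -1
T(2) = -2(-1) + 10 = 12
T(3) = -2(12) + 15 = -9
T(4) = -2(-9) + 20 = 38
T(5) = -2(38) + 25 = -51
T(6) = -2(-51) + 30 = 132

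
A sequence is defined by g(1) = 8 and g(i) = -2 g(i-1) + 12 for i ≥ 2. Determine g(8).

g(2) = -2*8 + 12 = -4
g(3) = -2*(-4) + 12 = 20
g(4) = -2*20 + 12 = -28
g(5) = -2*(-28) + 12 = 68
g(6) = -2*68 + 12 = -124
g(7) = -2*(-124) + 12 = 260
g(8) = -2*260 + 12 = -508

-508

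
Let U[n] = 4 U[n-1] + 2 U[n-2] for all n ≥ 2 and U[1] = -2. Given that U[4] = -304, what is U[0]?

-4

Let U[0] = w.
U[2] = -8 + 2w
U[3] = -36 + 8w
U[4] = -160 + 36w
So -160 + 36w = -304, giving w = -4.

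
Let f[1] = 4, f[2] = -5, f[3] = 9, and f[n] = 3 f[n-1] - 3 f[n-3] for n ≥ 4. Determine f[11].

17631

f[4] = 3*9 - 3*4 = 15
f[5] = 3*15 - 3*(-5) = 60
f[6] = 3*60 - 3*9 = 153
f[7] = 3*153 - 3*15 = 414
f[8] = 3*414 - 3*60 = 1062
f[9] = 3*1062 - 3*153 = 2727
f[10] = 3*2727 - 3*414 = 6939
f[11] = 3*6939 - 3*1062 = 17631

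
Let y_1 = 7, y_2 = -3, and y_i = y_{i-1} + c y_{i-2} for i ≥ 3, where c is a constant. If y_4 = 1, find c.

y_3 = -3 + 7c
y_4 = -3 + 4c
So -3 + 4c = 1, giving c = 1.

1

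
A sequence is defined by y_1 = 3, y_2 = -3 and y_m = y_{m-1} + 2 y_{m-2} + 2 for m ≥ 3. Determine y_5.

13

y_3 = (-3) + 2(3) + 2 = 5
y_4 = 5 + 2(-3) + 2 = 1
y_5 = 1 + 2(5) + 2 = 13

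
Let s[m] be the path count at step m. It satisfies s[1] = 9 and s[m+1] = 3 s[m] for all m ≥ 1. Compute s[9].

59049

s[2] = 3·9 = 27
s[3] = 3·27 = 81
s[4] = 3·81 = 243
s[5] = 3·243 = 729
s[6] = 3·729 = 2187
s[7] = 3·2187 = 6561
s[8] = 3·6561 = 19683
s[9] = 3·19683 = 59049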